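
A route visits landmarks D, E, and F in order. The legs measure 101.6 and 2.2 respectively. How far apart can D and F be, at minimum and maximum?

99.4 ≤ DF ≤ 103.8

By the triangle inequality, |101.6 − 2.2| ≤ DF ≤ 101.6 + 2.2.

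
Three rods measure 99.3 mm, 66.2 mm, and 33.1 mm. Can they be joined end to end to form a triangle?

The two shorter sides sum to 99.3, exactly equal to the longest side 99.3.
That gives only a degenerate (flat) triangle — the inequality must be strict.

No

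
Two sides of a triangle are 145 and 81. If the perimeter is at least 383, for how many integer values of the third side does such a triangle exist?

69

Triangle inequality: 64 < x < 226. Perimeter ≥ 383 gives x ≥ 383 − 145 − 81 = 157.
So 157 ≤ x < 226; integers 157 through 225: 69 values.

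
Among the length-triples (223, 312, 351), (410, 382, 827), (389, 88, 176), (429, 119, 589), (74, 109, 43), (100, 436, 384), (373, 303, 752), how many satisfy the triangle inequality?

(223,312,351): 223+312 > 351 → valid
(382,410,827): 382+410 ≤ 827 → not valid
(88,176,389): 88+176 ≤ 389 → not valid
(119,429,589): 119+429 ≤ 589 → not valid
(43,74,109): 43+74 > 109 → valid
(100,384,436): 100+384 > 436 → valid
(303,373,752): 303+373 ≤ 752 → not valid
3 of the 7 triples form a triangle.

3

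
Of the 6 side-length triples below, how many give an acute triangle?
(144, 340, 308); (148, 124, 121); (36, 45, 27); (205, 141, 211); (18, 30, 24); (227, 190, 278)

(144,340,308): 144²+308² = 115600 = 340² → right
(148,124,121): 121²+124² = 30017 > 21904 = 148² → acute
(36,45,27): 27²+36² = 2025 = 45² → right
(205,141,211): 141²+205² = 61906 > 44521 = 211² → acute
(18,30,24): 18²+24² = 900 = 30² → right
(227,190,278): 190²+227² = 87629 > 77284 = 278² → acute
3 of the 6 are acute.

3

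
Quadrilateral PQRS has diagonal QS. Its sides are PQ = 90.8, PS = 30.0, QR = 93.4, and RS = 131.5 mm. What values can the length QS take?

60.8 < QS < 120.8

From triangle PQS: |90.8 − 30.0| < QS < 90.8 + 30.0, i.e. 60.8 < QS < 120.8.
From triangle RQS: 38.1 < QS < 224.9.
Both must hold, so QS lies in the intersection.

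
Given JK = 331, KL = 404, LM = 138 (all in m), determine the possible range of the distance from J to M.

0 ≤ JM ≤ 873 m

The maximum is all hops collinear in one direction: 331 + 404 + 138 = 873.
The longest hop is 404; the others sum to 469. Since 404 ≤ 469, the path can fold back on itself completely, so the minimum distance is 0.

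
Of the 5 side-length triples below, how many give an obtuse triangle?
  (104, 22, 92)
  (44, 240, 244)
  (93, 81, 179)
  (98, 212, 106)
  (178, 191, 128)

(104,22,92): 22²+92² = 8948 < 10816 = 104² → obtuse
(44,240,244): 44²+240² = 59536 = 244² → right
(93,81,179): 81+93 ≤ 179, not a triangle
(98,212,106): 98+106 ≤ 212, not a triangle
(178,191,128): 128²+178² = 48068 > 36481 = 191² → acute
1 of the 5 is obtuse.

1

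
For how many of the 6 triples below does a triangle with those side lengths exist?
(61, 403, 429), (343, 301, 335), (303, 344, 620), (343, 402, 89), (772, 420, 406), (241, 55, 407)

5

(61,403,429): 61+403 > 429 → valid
(301,335,343): 301+335 > 343 → valid
(303,344,620): 303+344 > 620 → valid
(89,343,402): 89+343 > 402 → valid
(406,420,772): 406+420 > 772 → valid
(55,241,407): 55+241 ≤ 407 → not valid
5 of the 6 triples form a triangle.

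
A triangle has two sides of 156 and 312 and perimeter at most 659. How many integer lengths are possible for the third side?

Triangle inequality: 156 < x < 468. Perimeter ≤ 659 gives x ≤ 659 − 156 − 312 = 191.
So 156 < x ≤ 191; integers 157 through 191: 35 values.

35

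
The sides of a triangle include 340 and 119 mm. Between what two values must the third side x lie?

221 < x < 459

By the triangle inequality, x must be less than 340 + 119 = 459 and greater than |340 − 119| = 221.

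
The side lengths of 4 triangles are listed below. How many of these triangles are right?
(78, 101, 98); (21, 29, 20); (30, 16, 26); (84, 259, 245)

(78,101,98): 78²+98² = 15688 > 10201 = 101² → acute
(21,29,20): 20²+21² = 841 = 29² → right
(30,16,26): 16²+26² = 932 > 900 = 30² → acute
(84,259,245): 84²+245² = 67081 = 259² → right
2 of the 4 are right.

2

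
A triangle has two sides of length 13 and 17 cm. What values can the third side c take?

4 < c < 30

By the triangle inequality, c must be less than 13 + 17 = 30 and greater than |13 − 17| = 4.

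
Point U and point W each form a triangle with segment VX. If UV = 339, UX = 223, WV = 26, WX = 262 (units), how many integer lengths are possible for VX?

From triangle UVX: 116 < VX < 562.
From triangle WVX: 236 < VX < 288.
Intersection: 236 < VX < 288, so integers 237 through 287: 51 values.

51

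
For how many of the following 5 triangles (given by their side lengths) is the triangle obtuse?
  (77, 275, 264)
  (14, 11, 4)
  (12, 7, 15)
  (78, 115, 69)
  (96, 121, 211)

4

(77,275,264): 77²+264² = 75625 = 275² → right
(14,11,4): 4²+11² = 137 < 196 = 14² → obtuse
(12,7,15): 7²+12² = 193 < 225 = 15² → obtuse
(78,115,69): 69²+78² = 10845 < 13225 = 115² → obtuse
(96,121,211): 96²+121² = 23857 < 44521 = 211² → obtuse
4 of the 5 are obtuse.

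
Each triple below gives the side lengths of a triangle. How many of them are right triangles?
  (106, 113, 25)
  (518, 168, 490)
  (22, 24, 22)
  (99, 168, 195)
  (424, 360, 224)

3

(106,113,25): 25²+106² = 11861 < 12769 = 113² → obtuse
(518,168,490): 168²+490² = 268324 = 518² → right
(22,24,22): 22²+22² = 968 > 576 = 24² → acute
(99,168,195): 99²+168² = 38025 = 195² → right
(424,360,224): 224²+360² = 179776 = 424² → right
3 of the 5 are right.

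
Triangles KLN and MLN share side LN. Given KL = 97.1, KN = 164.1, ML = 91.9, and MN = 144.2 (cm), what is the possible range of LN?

67.0 < LN < 236.1

From triangle KLN: |97.1 − 164.1| < LN < 97.1 + 164.1, i.e. 67.0 < LN < 261.2.
From triangle MLN: 52.3 < LN < 236.1.
Both must hold, so LN lies in the intersection.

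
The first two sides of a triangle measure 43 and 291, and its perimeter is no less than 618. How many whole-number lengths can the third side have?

50

Triangle inequality: 248 < x < 334. Perimeter ≥ 618 gives x ≥ 618 − 43 − 291 = 284.
So 284 ≤ x < 334; integers 284 through 333: 50 values.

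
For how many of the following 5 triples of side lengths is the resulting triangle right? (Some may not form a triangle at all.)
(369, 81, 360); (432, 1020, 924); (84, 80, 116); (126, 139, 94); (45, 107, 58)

(369,81,360): 81²+360² = 136161 = 369² → right
(432,1020,924): 432²+924² = 1040400 = 1020² → right
(84,80,116): 80²+84² = 13456 = 116² → right
(126,139,94): 94²+126² = 24712 > 19321 = 139² → acute
(45,107,58): 45+58 ≤ 107, not a triangle
3 of the 5 are right.

3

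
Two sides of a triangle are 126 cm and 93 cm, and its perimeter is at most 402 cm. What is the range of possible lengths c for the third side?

Triangle inequality alone gives 33 < c < 219.
The perimeter condition gives c ≤ 402 − 126 − 93 = 183.
Intersecting the two: 33 < c ≤ 183.

33 < c ≤ 183 cm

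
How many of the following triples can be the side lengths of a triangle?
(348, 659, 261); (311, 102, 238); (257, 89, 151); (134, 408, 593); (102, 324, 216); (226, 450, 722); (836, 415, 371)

1

(261,348,659): 261+348 ≤ 659 → not valid
(102,238,311): 102+238 > 311 → valid
(89,151,257): 89+151 ≤ 257 → not valid
(134,408,593): 134+408 ≤ 593 → not valid
(102,216,324): 102+216 ≤ 324 → not valid
(226,450,722): 226+450 ≤ 722 → not valid
(371,415,836): 371+415 ≤ 836 → not valid
1 of the 7 triples forms a triangle.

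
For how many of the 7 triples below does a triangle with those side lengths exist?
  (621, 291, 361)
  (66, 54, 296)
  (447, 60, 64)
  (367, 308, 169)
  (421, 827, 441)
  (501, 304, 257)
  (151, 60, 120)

(291,361,621): 291+361 > 621 → valid
(54,66,296): 54+66 ≤ 296 → not valid
(60,64,447): 60+64 ≤ 447 → not valid
(169,308,367): 169+308 > 367 → valid
(421,441,827): 421+441 > 827 → valid
(257,304,501): 257+304 > 501 → valid
(60,120,151): 60+120 > 151 → valid
5 of the 7 triples form a triangle.

5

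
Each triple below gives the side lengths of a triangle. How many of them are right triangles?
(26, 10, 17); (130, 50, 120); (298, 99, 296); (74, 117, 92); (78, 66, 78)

(26,10,17): 10²+17² = 389 < 676 = 26² → obtuse
(130,50,120): 50²+120² = 16900 = 130² → right
(298,99,296): 99²+296² = 97417 > 88804 = 298² → acute
(74,117,92): 74²+92² = 13940 > 13689 = 117² → acute
(78,66,78): 66²+78² = 10440 > 6084 = 78² → acute
1 of the 5 is right.

1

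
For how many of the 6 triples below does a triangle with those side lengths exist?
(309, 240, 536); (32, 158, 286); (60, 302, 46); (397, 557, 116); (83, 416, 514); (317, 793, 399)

1

(240,309,536): 240+309 > 536 → valid
(32,158,286): 32+158 ≤ 286 → not valid
(46,60,302): 46+60 ≤ 302 → not valid
(116,397,557): 116+397 ≤ 557 → not valid
(83,416,514): 83+416 ≤ 514 → not valid
(317,399,793): 317+399 ≤ 793 → not valid
1 of the 6 triples forms a triangle.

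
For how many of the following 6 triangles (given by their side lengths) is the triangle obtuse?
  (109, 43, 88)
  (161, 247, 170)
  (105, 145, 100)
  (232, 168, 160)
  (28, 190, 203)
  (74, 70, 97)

(109,43,88): 43²+88² = 9593 < 11881 = 109² → obtuse
(161,247,170): 161²+170² = 54821 < 61009 = 247² → obtuse
(105,145,100): 100²+105² = 21025 = 145² → right
(232,168,160): 160²+168² = 53824 = 232² → right
(28,190,203): 28²+190² = 36884 < 41209 = 203² → obtuse
(74,70,97): 70²+74² = 10376 > 9409 = 97² → acute
3 of the 6 are obtuse.

3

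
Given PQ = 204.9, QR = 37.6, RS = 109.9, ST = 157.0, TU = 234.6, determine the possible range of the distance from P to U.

The maximum is all hops collinear in one direction: 204.9 + 37.6 + 109.9 + 157.0 + 234.6 = 744.0.
The longest hop is 234.6; the others sum to 509.4. Since 234.6 ≤ 509.4, the path can fold back on itself completely, so the minimum distance is 0.

0 ≤ PU ≤ 744.0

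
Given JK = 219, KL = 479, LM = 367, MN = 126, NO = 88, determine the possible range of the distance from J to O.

The maximum is all hops collinear in one direction: 219 + 479 + 367 + 126 + 88 = 1279.
The longest hop is 479; the others sum to 800. Since 479 ≤ 800, the path can fold back on itself completely, so the minimum distance is 0.

0 ≤ JO ≤ 1279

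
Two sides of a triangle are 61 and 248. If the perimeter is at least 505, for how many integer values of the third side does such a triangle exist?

113

Triangle inequality: 187 < x < 309. Perimeter ≥ 505 gives x ≥ 505 − 61 − 248 = 196.
So 196 ≤ x < 309; integers 196 through 308: 113 values.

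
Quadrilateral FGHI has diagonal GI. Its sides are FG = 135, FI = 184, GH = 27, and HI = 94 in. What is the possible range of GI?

From triangle FGI: |135 − 184| < GI < 135 + 184, i.e. 49 < GI < 319.
From triangle HGI: 67 < GI < 121.
Both must hold, so GI lies in the intersection.

67 < GI < 121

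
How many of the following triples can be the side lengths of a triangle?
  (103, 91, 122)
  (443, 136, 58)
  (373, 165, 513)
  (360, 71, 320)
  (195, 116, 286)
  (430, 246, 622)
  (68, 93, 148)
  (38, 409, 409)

7

(91,103,122): 91+103 > 122 → valid
(58,136,443): 58+136 ≤ 443 → not valid
(165,373,513): 165+373 > 513 → valid
(71,320,360): 71+320 > 360 → valid
(116,195,286): 116+195 > 286 → valid
(246,430,622): 246+430 > 622 → valid
(68,93,148): 68+93 > 148 → valid
(38,409,409): 38+409 > 409 → valid
7 of the 8 triples form a triangle.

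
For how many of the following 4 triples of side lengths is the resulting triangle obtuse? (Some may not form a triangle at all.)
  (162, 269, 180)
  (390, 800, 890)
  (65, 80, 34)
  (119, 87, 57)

3

(162,269,180): 162²+180² = 58644 < 72361 = 269² → obtuse
(390,800,890): 390²+800² = 792100 = 890² → right
(65,80,34): 34²+65² = 5381 < 6400 = 80² → obtuse
(119,87,57): 57²+87² = 10818 < 14161 = 119² → obtuse
3 of the 4 are obtuse.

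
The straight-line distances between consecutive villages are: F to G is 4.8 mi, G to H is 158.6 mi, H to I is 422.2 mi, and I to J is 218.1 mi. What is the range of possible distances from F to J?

40.7 ≤ FJ ≤ 803.7 mi

The maximum is all hops collinear in one direction: 4.8 + 158.6 + 422.2 + 218.1 = 803.7.
The longest hop is 422.2; the others sum to 381.5. Folding the others back against it leaves at least 422.2 − 381.5 = 40.7.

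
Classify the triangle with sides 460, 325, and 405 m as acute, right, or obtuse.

Compare the square of the longest side to the sum of squares of the other two: 325² + 405² = 269650 > 211600 = 460².

acute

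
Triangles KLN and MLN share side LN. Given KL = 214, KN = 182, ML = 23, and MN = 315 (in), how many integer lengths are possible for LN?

From triangle KLN: 32 < LN < 396.
From triangle MLN: 292 < LN < 338.
Intersection: 292 < LN < 338, so integers 293 through 337: 45 values.

45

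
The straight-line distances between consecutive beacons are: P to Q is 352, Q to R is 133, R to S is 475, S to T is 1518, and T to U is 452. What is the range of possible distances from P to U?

106 ≤ PU ≤ 2930

The maximum is all hops collinear in one direction: 352 + 133 + 475 + 1518 + 452 = 2930.
The longest hop is 1518; the others sum to 1412. Folding the others back against it leaves at least 1518 − 1412 = 106.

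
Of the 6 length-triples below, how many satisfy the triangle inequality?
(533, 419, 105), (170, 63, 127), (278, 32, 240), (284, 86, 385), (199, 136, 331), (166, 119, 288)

2

(105,419,533): 105+419 ≤ 533 → not valid
(63,127,170): 63+127 > 170 → valid
(32,240,278): 32+240 ≤ 278 → not valid
(86,284,385): 86+284 ≤ 385 → not valid
(136,199,331): 136+199 > 331 → valid
(119,166,288): 119+166 ≤ 288 → not valid
2 of the 6 triples form a triangle.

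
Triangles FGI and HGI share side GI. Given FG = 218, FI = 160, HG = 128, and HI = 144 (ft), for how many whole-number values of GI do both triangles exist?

From triangle FGI: 58 < GI < 378.
From triangle HGI: 16 < GI < 272.
Intersection: 58 < GI < 272, so integers 59 through 271: 213 values.

213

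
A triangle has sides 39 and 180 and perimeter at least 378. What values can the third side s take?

Triangle inequality alone gives 141 < s < 219.
The perimeter condition gives s ≥ 378 − 39 − 180 = 159.
Intersecting the two: 159 ≤ s < 219.

159 ≤ s < 219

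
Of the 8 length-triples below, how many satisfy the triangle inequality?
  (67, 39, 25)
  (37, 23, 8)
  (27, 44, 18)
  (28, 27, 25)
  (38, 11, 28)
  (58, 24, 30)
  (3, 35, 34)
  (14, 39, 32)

(25,39,67): 25+39 ≤ 67 → not valid
(8,23,37): 8+23 ≤ 37 → not valid
(18,27,44): 18+27 > 44 → valid
(25,27,28): 25+27 > 28 → valid
(11,28,38): 11+28 > 38 → valid
(24,30,58): 24+30 ≤ 58 → not valid
(3,34,35): 3+34 > 35 → valid
(14,32,39): 14+32 > 39 → valid
5 of the 8 triples form a triangle.

5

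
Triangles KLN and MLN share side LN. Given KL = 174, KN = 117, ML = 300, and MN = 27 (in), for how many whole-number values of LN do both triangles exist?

17

From triangle KLN: 57 < LN < 291.
From triangle MLN: 273 < LN < 327.
Intersection: 273 < LN < 291, so integers 274 through 290: 17 values.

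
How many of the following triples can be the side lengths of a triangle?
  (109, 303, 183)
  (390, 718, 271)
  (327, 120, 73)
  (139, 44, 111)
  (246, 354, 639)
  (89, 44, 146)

(109,183,303): 109+183 ≤ 303 → not valid
(271,390,718): 271+390 ≤ 718 → not valid
(73,120,327): 73+120 ≤ 327 → not valid
(44,111,139): 44+111 > 139 → valid
(246,354,639): 246+354 ≤ 639 → not valid
(44,89,146): 44+89 ≤ 146 → not valid
1 of the 6 triples forms a triangle.

1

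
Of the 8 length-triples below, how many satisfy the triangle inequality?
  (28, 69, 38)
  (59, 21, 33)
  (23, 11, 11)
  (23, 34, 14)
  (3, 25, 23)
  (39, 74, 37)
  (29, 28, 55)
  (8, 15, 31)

(28,38,69): 28+38 ≤ 69 → not valid
(21,33,59): 21+33 ≤ 59 → not valid
(11,11,23): 11+11 ≤ 23 → not valid
(14,23,34): 14+23 > 34 → valid
(3,23,25): 3+23 > 25 → valid
(37,39,74): 37+39 > 74 → valid
(28,29,55): 28+29 > 55 → valid
(8,15,31): 8+15 ≤ 31 → not valid
4 of the 8 triples form a triangle.

4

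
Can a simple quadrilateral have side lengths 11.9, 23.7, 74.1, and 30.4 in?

For a quadrilateral, each side must be shorter than the sum of the others.
Here the longest side is 74.1, but the remaining 3 sides sum to only 66.0.

No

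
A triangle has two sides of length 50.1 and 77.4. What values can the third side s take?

By the triangle inequality, s must be less than 50.1 + 77.4 = 127.5 and greater than |50.1 − 77.4| = 27.3.

27.3 < s < 127.5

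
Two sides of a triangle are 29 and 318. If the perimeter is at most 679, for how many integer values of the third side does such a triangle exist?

Triangle inequality: 289 < x < 347. Perimeter ≤ 679 gives x ≤ 679 − 29 − 318 = 332.
So 289 < x ≤ 332; integers 290 through 332: 43 values.

43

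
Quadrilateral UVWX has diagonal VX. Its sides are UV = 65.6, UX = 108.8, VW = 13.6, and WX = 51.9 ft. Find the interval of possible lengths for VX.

From triangle UVX: |65.6 − 108.8| < VX < 65.6 + 108.8, i.e. 43.2 < VX < 174.4.
From triangle WVX: 38.3 < VX < 65.5.
Both must hold, so VX lies in the intersection.

43.2 < VX < 65.5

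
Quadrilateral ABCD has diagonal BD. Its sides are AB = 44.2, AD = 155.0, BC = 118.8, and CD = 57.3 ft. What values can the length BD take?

From triangle ABD: |44.2 − 155.0| < BD < 44.2 + 155.0, i.e. 110.8 < BD < 199.2.
From triangle CBD: 61.5 < BD < 176.1.
Both must hold, so BD lies in the intersection.

110.8 < BD < 176.1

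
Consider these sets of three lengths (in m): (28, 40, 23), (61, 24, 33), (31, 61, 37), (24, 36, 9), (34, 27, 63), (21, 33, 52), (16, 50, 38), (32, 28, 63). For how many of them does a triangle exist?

4

(23,28,40): 23+28 > 40 → valid
(24,33,61): 24+33 ≤ 61 → not valid
(31,37,61): 31+37 > 61 → valid
(9,24,36): 9+24 ≤ 36 → not valid
(27,34,63): 27+34 ≤ 63 → not valid
(21,33,52): 21+33 > 52 → valid
(16,38,50): 16+38 > 50 → valid
(28,32,63): 28+32 ≤ 63 → not valid
4 of the 8 triples form a triangle.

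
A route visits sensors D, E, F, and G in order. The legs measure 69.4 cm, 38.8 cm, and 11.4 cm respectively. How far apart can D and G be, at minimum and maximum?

The maximum is all hops collinear in one direction: 69.4 + 38.8 + 11.4 = 119.6.
The longest hop is 69.4; the others sum to 50.2. Folding the others back against it leaves at least 69.4 − 50.2 = 19.2.

19.2 ≤ DG ≤ 119.6 cm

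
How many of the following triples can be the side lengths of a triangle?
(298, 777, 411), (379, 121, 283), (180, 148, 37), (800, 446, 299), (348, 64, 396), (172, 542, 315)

(298,411,777): 298+411 ≤ 777 → not valid
(121,283,379): 121+283 > 379 → valid
(37,148,180): 37+148 > 180 → valid
(299,446,800): 299+446 ≤ 800 → not valid
(64,348,396): 64+348 > 396 → valid
(172,315,542): 172+315 ≤ 542 → not valid
3 of the 6 triples form a triangle.

3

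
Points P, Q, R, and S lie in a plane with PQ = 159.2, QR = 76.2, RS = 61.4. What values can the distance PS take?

The maximum is all hops collinear in one direction: 159.2 + 76.2 + 61.4 = 296.8.
The longest hop is 159.2; the others sum to 137.6. Folding the others back against it leaves at least 159.2 − 137.6 = 21.6.

21.6 ≤ PS ≤ 296.8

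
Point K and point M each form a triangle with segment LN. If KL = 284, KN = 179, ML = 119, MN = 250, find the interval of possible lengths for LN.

From triangle KLN: |284 − 179| < LN < 284 + 179, i.e. 105 < LN < 463.
From triangle MLN: 131 < LN < 369.
Both must hold, so LN lies in the intersection.

131 < LN < 369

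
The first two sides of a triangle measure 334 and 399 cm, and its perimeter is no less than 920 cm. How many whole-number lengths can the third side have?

Triangle inequality: 65 < x < 733. Perimeter ≥ 920 gives x ≥ 920 − 334 − 399 = 187.
So 187 ≤ x < 733; integers 187 through 732: 546 values.

546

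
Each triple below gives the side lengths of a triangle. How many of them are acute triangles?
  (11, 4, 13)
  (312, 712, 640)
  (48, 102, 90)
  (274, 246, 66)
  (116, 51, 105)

1

(11,4,13): 4²+11² = 137 < 169 = 13² → obtuse
(312,712,640): 312²+640² = 506944 = 712² → right
(48,102,90): 48²+90² = 10404 = 102² → right
(274,246,66): 66²+246² = 64872 < 75076 = 274² → obtuse
(116,51,105): 51²+105² = 13626 > 13456 = 116² → acute
1 of the 5 is acute.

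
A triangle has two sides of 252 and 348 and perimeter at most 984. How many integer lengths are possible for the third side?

288

Triangle inequality: 96 < x < 600. Perimeter ≤ 984 gives x ≤ 984 − 252 − 348 = 384.
So 96 < x ≤ 384; integers 97 through 384: 288 values.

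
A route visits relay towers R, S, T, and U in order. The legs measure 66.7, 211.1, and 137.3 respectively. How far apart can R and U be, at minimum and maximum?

The maximum is all hops collinear in one direction: 66.7 + 211.1 + 137.3 = 415.1.
The longest hop is 211.1; the others sum to 204.0. Folding the others back against it leaves at least 211.1 − 204.0 = 7.1.

7.1 ≤ RU ≤ 415.1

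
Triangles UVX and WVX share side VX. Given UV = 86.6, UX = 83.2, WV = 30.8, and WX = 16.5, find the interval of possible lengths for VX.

From triangle UVX: |86.6 − 83.2| < VX < 86.6 + 83.2, i.e. 3.4 < VX < 169.8.
From triangle WVX: 14.3 < VX < 47.3.
Both must hold, so VX lies in the intersection.

14.3 < VX < 47.3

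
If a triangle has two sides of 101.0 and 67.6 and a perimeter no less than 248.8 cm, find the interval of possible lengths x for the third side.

Triangle inequality alone gives 33.4 < x < 168.6.
The perimeter condition gives x ≥ 248.8 − 101.0 − 67.6 = 80.2.
Intersecting the two: 80.2 ≤ x < 168.6.

80.2 ≤ x < 168.6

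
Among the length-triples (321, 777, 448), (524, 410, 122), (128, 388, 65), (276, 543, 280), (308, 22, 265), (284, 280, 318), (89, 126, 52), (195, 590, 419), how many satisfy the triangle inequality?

(321,448,777): 321+448 ≤ 777 → not valid
(122,410,524): 122+410 > 524 → valid
(65,128,388): 65+128 ≤ 388 → not valid
(276,280,543): 276+280 > 543 → valid
(22,265,308): 22+265 ≤ 308 → not valid
(280,284,318): 280+284 > 318 → valid
(52,89,126): 52+89 > 126 → valid
(195,419,590): 195+419 > 590 → valid
5 of the 8 triples form a triangle.

5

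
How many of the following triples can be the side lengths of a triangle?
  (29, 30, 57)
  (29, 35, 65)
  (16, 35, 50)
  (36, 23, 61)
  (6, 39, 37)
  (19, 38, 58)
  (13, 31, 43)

(29,30,57): 29+30 > 57 → valid
(29,35,65): 29+35 ≤ 65 → not valid
(16,35,50): 16+35 > 50 → valid
(23,36,61): 23+36 ≤ 61 → not valid
(6,37,39): 6+37 > 39 → valid
(19,38,58): 19+38 ≤ 58 → not valid
(13,31,43): 13+31 > 43 → valid
4 of the 7 triples form a triangle.

4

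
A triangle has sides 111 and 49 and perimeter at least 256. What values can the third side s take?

96 ≤ s < 160

Triangle inequality alone gives 62 < s < 160.
The perimeter condition gives s ≥ 256 − 111 − 49 = 96.
Intersecting the two: 96 ≤ s < 160.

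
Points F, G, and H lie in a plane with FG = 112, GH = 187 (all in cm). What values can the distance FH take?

By the triangle inequality, |112 − 187| ≤ FH ≤ 112 + 187.

75 ≤ FH ≤ 299 cm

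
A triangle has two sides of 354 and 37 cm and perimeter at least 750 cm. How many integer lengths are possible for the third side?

Triangle inequality: 317 < x < 391. Perimeter ≥ 750 gives x ≥ 750 − 354 − 37 = 359.
So 359 ≤ x < 391; integers 359 through 390: 32 values.

32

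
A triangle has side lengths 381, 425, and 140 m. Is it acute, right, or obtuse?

Compare the square of the longest side to the sum of squares of the other two: 140² + 381² = 164761 < 180625 = 425².

obtuse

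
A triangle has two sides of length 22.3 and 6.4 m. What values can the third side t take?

15.9 < t < 28.7 (m)

By the triangle inequality, t must be less than 22.3 + 6.4 = 28.7 and greater than |22.3 − 6.4| = 15.9.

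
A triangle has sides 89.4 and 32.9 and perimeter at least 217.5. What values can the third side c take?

Triangle inequality alone gives 56.5 < c < 122.3.
The perimeter condition gives c ≥ 217.5 − 89.4 − 32.9 = 95.2.
Intersecting the two: 95.2 ≤ c < 122.3.

95.2 ≤ c < 122.3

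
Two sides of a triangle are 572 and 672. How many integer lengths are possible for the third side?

1143

The third side lies in the open interval (100, 1244).
Integers from 101 to 1243 inclusive: 1243 − 101 + 1 = 1143.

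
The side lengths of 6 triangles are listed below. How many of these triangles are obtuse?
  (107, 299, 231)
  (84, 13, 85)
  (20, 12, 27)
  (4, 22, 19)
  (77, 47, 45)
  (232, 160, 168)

(107,299,231): 107²+231² = 64810 < 89401 = 299² → obtuse
(84,13,85): 13²+84² = 7225 = 85² → right
(20,12,27): 12²+20² = 544 < 729 = 27² → obtuse
(4,22,19): 4²+19² = 377 < 484 = 22² → obtuse
(77,47,45): 45²+47² = 4234 < 5929 = 77² → obtuse
(232,160,168): 160²+168² = 53824 = 232² → right
4 of the 6 are obtuse.

4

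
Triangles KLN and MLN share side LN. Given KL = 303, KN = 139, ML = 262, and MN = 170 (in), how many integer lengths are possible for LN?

267

From triangle KLN: 164 < LN < 442.
From triangle MLN: 92 < LN < 432.
Intersection: 164 < LN < 432, so integers 165 through 431: 267 values.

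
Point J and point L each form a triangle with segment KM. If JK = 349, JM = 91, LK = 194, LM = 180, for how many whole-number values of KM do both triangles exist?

From triangle JKM: 258 < KM < 440.
From triangle LKM: 14 < KM < 374.
Intersection: 258 < KM < 374, so integers 259 through 373: 115 values.

115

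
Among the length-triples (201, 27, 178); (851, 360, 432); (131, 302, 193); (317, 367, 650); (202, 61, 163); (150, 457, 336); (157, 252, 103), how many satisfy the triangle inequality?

(27,178,201): 27+178 > 201 → valid
(360,432,851): 360+432 ≤ 851 → not valid
(131,193,302): 131+193 > 302 → valid
(317,367,650): 317+367 > 650 → valid
(61,163,202): 61+163 > 202 → valid
(150,336,457): 150+336 > 457 → valid
(103,157,252): 103+157 > 252 → valid
6 of the 7 triples form a triangle.

6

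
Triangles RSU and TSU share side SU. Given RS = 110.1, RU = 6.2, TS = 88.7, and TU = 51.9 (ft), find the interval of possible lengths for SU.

103.9 < SU < 116.3

From triangle RSU: |110.1 − 6.2| < SU < 110.1 + 6.2, i.e. 103.9 < SU < 116.3.
From triangle TSU: 36.8 < SU < 140.6.
Both must hold, so SU lies in the intersection.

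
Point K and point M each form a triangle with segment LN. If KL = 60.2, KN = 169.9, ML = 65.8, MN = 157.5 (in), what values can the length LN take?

From triangle KLN: |60.2 − 169.9| < LN < 60.2 + 169.9, i.e. 109.7 < LN < 230.1.
From triangle MLN: 91.7 < LN < 223.3.
Both must hold, so LN lies in the intersection.

109.7 < LN < 223.3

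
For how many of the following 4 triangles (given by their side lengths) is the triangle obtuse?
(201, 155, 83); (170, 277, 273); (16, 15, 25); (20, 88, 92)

(201,155,83): 83²+155² = 30914 < 40401 = 201² → obtuse
(170,277,273): 170²+273² = 103429 > 76729 = 277² → acute
(16,15,25): 15²+16² = 481 < 625 = 25² → obtuse
(20,88,92): 20²+88² = 8144 < 8464 = 92² → obtuse
3 of the 4 are obtuse.

3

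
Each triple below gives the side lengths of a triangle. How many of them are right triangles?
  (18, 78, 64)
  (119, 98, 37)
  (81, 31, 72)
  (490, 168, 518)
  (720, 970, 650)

2

(18,78,64): 18²+64² = 4420 < 6084 = 78² → obtuse
(119,98,37): 37²+98² = 10973 < 14161 = 119² → obtuse
(81,31,72): 31²+72² = 6145 < 6561 = 81² → obtuse
(490,168,518): 168²+490² = 268324 = 518² → right
(720,970,650): 650²+720² = 940900 = 970² → right
2 of the 5 are right.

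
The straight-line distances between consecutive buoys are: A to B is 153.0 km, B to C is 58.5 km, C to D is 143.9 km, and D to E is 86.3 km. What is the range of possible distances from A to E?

The maximum is all hops collinear in one direction: 153.0 + 58.5 + 143.9 + 86.3 = 441.7.
The longest hop is 153.0; the others sum to 288.7. Since 153.0 ≤ 288.7, the path can fold back on itself completely, so the minimum distance is 0.

0 ≤ AE ≤ 441.7 km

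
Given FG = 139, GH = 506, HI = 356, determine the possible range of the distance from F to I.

The maximum is all hops collinear in one direction: 139 + 506 + 356 = 1001.
The longest hop is 506; the others sum to 495. Folding the others back against it leaves at least 506 − 495 = 11.

11 ≤ FI ≤ 1001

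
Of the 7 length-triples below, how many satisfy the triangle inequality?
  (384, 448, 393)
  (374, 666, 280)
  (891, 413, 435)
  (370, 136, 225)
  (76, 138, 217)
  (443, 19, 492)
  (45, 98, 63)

(384,393,448): 384+393 > 448 → valid
(280,374,666): 280+374 ≤ 666 → not valid
(413,435,891): 413+435 ≤ 891 → not valid
(136,225,370): 136+225 ≤ 370 → not valid
(76,138,217): 76+138 ≤ 217 → not valid
(19,443,492): 19+443 ≤ 492 → not valid
(45,63,98): 45+63 > 98 → valid
2 of the 7 triples form a triangle.

2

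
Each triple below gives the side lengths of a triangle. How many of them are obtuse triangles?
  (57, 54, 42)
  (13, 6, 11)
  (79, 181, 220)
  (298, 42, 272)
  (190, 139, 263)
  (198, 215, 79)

5

(57,54,42): 42²+54² = 4680 > 3249 = 57² → acute
(13,6,11): 6²+11² = 157 < 169 = 13² → obtuse
(79,181,220): 79²+181² = 39002 < 48400 = 220² → obtuse
(298,42,272): 42²+272² = 75748 < 88804 = 298² → obtuse
(190,139,263): 139²+190² = 55421 < 69169 = 263² → obtuse
(198,215,79): 79²+198² = 45445 < 46225 = 215² → obtuse
5 of the 6 are obtuse.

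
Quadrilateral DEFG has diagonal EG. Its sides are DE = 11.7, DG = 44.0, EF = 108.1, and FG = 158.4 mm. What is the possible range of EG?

From triangle DEG: |11.7 − 44.0| < EG < 11.7 + 44.0, i.e. 32.3 < EG < 55.7.
From triangle FEG: 50.3 < EG < 266.5.
Both must hold, so EG lies in the intersection.

50.3 < EG < 55.7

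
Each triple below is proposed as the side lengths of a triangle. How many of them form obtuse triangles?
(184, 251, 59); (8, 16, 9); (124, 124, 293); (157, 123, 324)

1

(184,251,59): 59+184 ≤ 251, not a triangle
(8,16,9): 8²+9² = 145 < 256 = 16² → obtuse
(124,124,293): 124+124 ≤ 293, not a triangle
(157,123,324): 123+157 ≤ 324, not a triangle
1 of the 4 is obtuse.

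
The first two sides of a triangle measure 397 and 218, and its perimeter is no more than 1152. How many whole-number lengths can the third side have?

358

Triangle inequality: 179 < x < 615. Perimeter ≤ 1152 gives x ≤ 1152 − 397 − 218 = 537.
So 179 < x ≤ 537; integers 180 through 537: 358 values.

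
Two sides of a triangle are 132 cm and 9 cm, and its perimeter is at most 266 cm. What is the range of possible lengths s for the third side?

123 < s ≤ 125 cm

Triangle inequality alone gives 123 < s < 141.
The perimeter condition gives s ≤ 266 − 132 − 9 = 125.
Intersecting the two: 123 < s ≤ 125.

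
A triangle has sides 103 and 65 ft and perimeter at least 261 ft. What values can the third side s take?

Triangle inequality alone gives 38 < s < 168.
The perimeter condition gives s ≥ 261 − 103 − 65 = 93.
Intersecting the two: 93 ≤ s < 168.

93 ≤ s < 168 ft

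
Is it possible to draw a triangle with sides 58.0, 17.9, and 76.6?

The longest side is 76.6, but the other two sum to only 75.9.
75.9 < 76.6, so the triangle inequality fails.

No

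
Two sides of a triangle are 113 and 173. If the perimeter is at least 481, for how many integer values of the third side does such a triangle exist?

91

Triangle inequality: 60 < x < 286. Perimeter ≥ 481 gives x ≥ 481 − 113 − 173 = 195.
So 195 ≤ x < 286; integers 195 through 285: 91 values.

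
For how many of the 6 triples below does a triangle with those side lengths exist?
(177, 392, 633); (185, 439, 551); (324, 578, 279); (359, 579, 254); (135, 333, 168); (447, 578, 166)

4

(177,392,633): 177+392 ≤ 633 → not valid
(185,439,551): 185+439 > 551 → valid
(279,324,578): 279+324 > 578 → valid
(254,359,579): 254+359 > 579 → valid
(135,168,333): 135+168 ≤ 333 → not valid
(166,447,578): 166+447 > 578 → valid
4 of the 6 triples form a triangle.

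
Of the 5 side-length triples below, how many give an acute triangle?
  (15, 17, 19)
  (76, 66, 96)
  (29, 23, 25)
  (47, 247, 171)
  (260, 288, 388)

3

(15,17,19): 15²+17² = 514 > 361 = 19² → acute
(76,66,96): 66²+76² = 10132 > 9216 = 96² → acute
(29,23,25): 23²+25² = 1154 > 841 = 29² → acute
(47,247,171): 47+171 ≤ 247, not a triangle
(260,288,388): 260²+288² = 150544 = 388² → right
3 of the 5 are acute.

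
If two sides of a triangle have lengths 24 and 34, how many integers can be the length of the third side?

47

The third side lies in the open interval (10, 58).
Integers from 11 to 57 inclusive: 57 − 11 + 1 = 47.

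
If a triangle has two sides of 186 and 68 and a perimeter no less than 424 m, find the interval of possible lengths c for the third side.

170 ≤ c < 254

Triangle inequality alone gives 118 < c < 254.
The perimeter condition gives c ≥ 424 − 186 − 68 = 170.
Intersecting the two: 170 ≤ c < 254.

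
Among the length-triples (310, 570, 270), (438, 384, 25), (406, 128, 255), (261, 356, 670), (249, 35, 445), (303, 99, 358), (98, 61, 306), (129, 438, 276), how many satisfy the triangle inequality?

2

(270,310,570): 270+310 > 570 → valid
(25,384,438): 25+384 ≤ 438 → not valid
(128,255,406): 128+255 ≤ 406 → not valid
(261,356,670): 261+356 ≤ 670 → not valid
(35,249,445): 35+249 ≤ 445 → not valid
(99,303,358): 99+303 > 358 → valid
(61,98,306): 61+98 ≤ 306 → not valid
(129,276,438): 129+276 ≤ 438 → not valid
2 of the 8 triples form a triangle.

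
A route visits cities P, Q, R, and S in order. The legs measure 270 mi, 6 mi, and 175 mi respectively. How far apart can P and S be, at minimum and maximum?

The maximum is all hops collinear in one direction: 270 + 6 + 175 = 451.
The longest hop is 270; the others sum to 181. Folding the others back against it leaves at least 270 − 181 = 89.

89 ≤ PS ≤ 451 mi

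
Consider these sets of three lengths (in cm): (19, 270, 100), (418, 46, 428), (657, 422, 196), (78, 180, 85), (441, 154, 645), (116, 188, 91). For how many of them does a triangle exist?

2

(19,100,270): 19+100 ≤ 270 → not valid
(46,418,428): 46+418 > 428 → valid
(196,422,657): 196+422 ≤ 657 → not valid
(78,85,180): 78+85 ≤ 180 → not valid
(154,441,645): 154+441 ≤ 645 → not valid
(91,116,188): 91+116 > 188 → valid
2 of the 6 triples form a triangle.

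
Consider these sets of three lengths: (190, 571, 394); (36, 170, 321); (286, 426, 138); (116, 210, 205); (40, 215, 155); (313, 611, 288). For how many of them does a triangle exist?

2

(190,394,571): 190+394 > 571 → valid
(36,170,321): 36+170 ≤ 321 → not valid
(138,286,426): 138+286 ≤ 426 → not valid
(116,205,210): 116+205 > 210 → valid
(40,155,215): 40+155 ≤ 215 → not valid
(288,313,611): 288+313 ≤ 611 → not valid
2 of the 6 triples form a triangle.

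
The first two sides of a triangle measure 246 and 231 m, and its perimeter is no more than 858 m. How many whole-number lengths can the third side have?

366

Triangle inequality: 15 < x < 477. Perimeter ≤ 858 gives x ≤ 858 − 246 − 231 = 381.
So 15 < x ≤ 381; integers 16 through 381: 366 values.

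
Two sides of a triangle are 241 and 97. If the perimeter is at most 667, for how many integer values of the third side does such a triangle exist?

Triangle inequality: 144 < x < 338. Perimeter ≤ 667 gives x ≤ 667 − 241 − 97 = 329.
So 144 < x ≤ 329; integers 145 through 329: 185 values.

185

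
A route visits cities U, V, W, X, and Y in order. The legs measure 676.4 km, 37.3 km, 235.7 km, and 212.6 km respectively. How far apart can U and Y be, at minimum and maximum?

190.8 ≤ UY ≤ 1162.0 km

The maximum is all hops collinear in one direction: 676.4 + 37.3 + 235.7 + 212.6 = 1162.0.
The longest hop is 676.4; the others sum to 485.6. Folding the others back against it leaves at least 676.4 − 485.6 = 190.8.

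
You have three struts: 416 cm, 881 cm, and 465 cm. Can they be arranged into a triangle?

The two shorter sides sum to 881, exactly equal to the longest side 881.
That gives only a degenerate (flat) triangle — the inequality must be strict.

No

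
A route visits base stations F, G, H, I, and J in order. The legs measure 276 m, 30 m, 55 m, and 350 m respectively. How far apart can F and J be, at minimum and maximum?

0 ≤ FJ ≤ 711 m

The maximum is all hops collinear in one direction: 276 + 30 + 55 + 350 = 711.
The longest hop is 350; the others sum to 361. Since 350 ≤ 361, the path can fold back on itself completely, so the minimum distance is 0.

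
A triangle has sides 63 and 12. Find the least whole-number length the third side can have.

The third side must be strictly greater than |63 − 12| = 51.
The smallest integer above 51 is 52.

52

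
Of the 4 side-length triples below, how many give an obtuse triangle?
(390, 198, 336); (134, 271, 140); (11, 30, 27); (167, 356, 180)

2

(390,198,336): 198²+336² = 152100 = 390² → right
(134,271,140): 134²+140² = 37556 < 73441 = 271² → obtuse
(11,30,27): 11²+27² = 850 < 900 = 30² → obtuse
(167,356,180): 167+180 ≤ 356, not a triangle
2 of the 4 are obtuse.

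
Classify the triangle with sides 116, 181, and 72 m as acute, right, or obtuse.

obtuse

Compare the square of the longest side to the sum of squares of the other two: 72² + 116² = 18640 < 32761 = 181².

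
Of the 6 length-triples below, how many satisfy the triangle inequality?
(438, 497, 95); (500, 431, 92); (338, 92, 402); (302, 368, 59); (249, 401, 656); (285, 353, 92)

4

(95,438,497): 95+438 > 497 → valid
(92,431,500): 92+431 > 500 → valid
(92,338,402): 92+338 > 402 → valid
(59,302,368): 59+302 ≤ 368 → not valid
(249,401,656): 249+401 ≤ 656 → not valid
(92,285,353): 92+285 > 353 → valid
4 of the 6 triples form a triangle.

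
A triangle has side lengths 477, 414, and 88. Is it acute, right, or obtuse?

obtuse

Compare the square of the longest side to the sum of squares of the other two: 88² + 414² = 179140 < 227529 = 477².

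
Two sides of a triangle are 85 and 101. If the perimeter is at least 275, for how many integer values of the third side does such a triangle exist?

97

Triangle inequality: 16 < x < 186. Perimeter ≥ 275 gives x ≥ 275 − 85 − 101 = 89.
So 89 ≤ x < 186; integers 89 through 185: 97 values.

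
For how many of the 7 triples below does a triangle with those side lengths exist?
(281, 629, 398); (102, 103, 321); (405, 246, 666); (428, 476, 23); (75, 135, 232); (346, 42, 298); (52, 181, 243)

1

(281,398,629): 281+398 > 629 → valid
(102,103,321): 102+103 ≤ 321 → not valid
(246,405,666): 246+405 ≤ 666 → not valid
(23,428,476): 23+428 ≤ 476 → not valid
(75,135,232): 75+135 ≤ 232 → not valid
(42,298,346): 42+298 ≤ 346 → not valid
(52,181,243): 52+181 ≤ 243 → not valid
1 of the 7 triples forms a triangle.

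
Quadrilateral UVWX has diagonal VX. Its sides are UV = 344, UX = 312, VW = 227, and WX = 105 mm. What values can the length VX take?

122 < VX < 332

From triangle UVX: |344 − 312| < VX < 344 + 312, i.e. 32 < VX < 656.
From triangle WVX: 122 < VX < 332.
Both must hold, so VX lies in the intersection.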